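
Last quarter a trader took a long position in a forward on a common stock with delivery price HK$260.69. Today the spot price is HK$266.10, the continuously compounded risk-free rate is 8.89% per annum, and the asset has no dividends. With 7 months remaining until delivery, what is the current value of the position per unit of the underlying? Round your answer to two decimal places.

HK$18.58

Current fair forward for the remaining 7 months: F = S·e^(r·T), r = 0.0889
F = 266.10 · e^(0.0889 × 7/12) = 266.10 × 1.053227 = 280.2637
Value of long forward = (F − K)·e^(−rT) = (280.2637 − 260.69) · e^(−0.0889·7/12)
= 19.5737 × 0.949463 = 18.58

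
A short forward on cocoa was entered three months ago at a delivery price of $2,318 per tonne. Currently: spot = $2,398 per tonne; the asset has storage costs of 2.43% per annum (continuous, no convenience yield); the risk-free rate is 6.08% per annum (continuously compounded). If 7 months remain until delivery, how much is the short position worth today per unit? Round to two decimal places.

-$195.00 per tonne

Current fair forward for the remaining 7 months: F = S·e^((r + u)·T), (r + u) = 0.0608 + 0.0243 = 0.0851
F = 2398 · e^(0.0851 × 7/12) = 2398 × 1.05089446 = 2520.0449
Value of long forward = (F − K)·e^(−rT) = (2520.0449 − 2318) · e^(−0.0608·7/12)
= 202.0449 × 0.96515491 = 195.00
Short position value = −(long value) = -$195.00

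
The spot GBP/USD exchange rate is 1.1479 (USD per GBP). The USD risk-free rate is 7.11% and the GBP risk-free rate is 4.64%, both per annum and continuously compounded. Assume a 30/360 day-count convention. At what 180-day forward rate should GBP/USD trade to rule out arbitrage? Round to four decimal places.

F = S·e^((r_USD − r_GBP)T) = 1.1479 · e^((0.0711 − 0.0464) × 180/360)
= 1.1479 · e^0.012350 = 1.1479 × 1.012427
F = 1.1622 USD per GBP

1.1622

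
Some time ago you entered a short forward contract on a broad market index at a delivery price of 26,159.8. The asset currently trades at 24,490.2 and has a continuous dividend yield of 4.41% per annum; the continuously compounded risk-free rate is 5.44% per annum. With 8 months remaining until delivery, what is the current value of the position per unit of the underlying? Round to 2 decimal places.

Current fair forward for the remaining 8 months: F = S·e^((r − q)·T), (r − q) = 0.0544 − 0.0441 = 0.0103
F = 24490.2 · e^(0.0103 × 8/12) = 24490.2 × 1.00689030 = 24658.9448
Value of long forward = (F − K)·e^(−rT) = (24658.9448 − 26159.8) · e^(−0.0544·8/12)
= -1500.8552 × 0.96438309 = -1447.40
Short position value = −(long value) = 1447.40

1447.40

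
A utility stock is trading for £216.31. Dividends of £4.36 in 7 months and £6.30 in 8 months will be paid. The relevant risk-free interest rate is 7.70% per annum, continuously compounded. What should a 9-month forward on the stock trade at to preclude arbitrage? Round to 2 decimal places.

£218.41

PV(dividends) I = 4.36·e^(−0.0770·7/12) + 6.30·e^(−0.0770·8/12)
I = 4.1685 + 5.9848 = 10.1533
F = (S − I)·e^(rT) = (216.31 − 10.1533) · e^(0.0770·9/12)
= 206.1567 · e^0.057750 = 206.1567 × 1.059450 = £218.41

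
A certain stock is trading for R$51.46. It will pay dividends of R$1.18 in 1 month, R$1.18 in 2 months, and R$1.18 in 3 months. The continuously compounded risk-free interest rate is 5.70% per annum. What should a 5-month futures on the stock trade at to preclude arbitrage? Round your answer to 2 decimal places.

R$49.11

PV(dividends) I = 1.18·e^(−0.0570·1/12) + 1.18·e^(−0.0570·2/12) + 1.18·e^(−0.0570·3/12)
I = 1.1744 + 1.1688 + 1.1633 = 3.5065
F = (S − I)·e^(rT) = (51.46 − 3.5065) · e^(0.0570·5/12)
= 47.9535 · e^0.023750 = 47.9535 × 1.024034 = R$49.11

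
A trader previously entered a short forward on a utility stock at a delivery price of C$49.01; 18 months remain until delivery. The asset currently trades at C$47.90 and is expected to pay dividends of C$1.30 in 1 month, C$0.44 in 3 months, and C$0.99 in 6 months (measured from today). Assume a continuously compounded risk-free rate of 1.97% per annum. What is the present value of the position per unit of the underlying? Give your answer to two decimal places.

C$2.40

PV(remaining dividends) I = 1.30·e^(−0.0197·1/12) + 0.44·e^(−0.0197·3/12) + 0.99·e^(−0.0197·6/12) = 2.7160
Current forward F = (S − I)·e^(rT) = (47.90 − 2.7160)·e^(0.0197·18/12) = 45.1840 × 1.029991 = 46.5391
Value (long) = (F − K)·e^(−rT) = (46.5391 − 49.01) × 0.970882 = -2.3990
Short position value = −(long value) = C$2.40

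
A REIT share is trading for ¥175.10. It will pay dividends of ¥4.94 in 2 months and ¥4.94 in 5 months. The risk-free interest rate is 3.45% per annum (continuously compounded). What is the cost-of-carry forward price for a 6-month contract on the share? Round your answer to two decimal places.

PV(dividends) I = 4.94·e^(−0.0345·2/12) + 4.94·e^(−0.0345·5/12)
I = 4.9117 + 4.8695 = 9.7812
F = (S − I)·e^(rT) = (175.10 − 9.7812) · e^(0.0345·6/12)
= 165.3188 · e^0.017250 = 165.3188 × 1.017400 = ¥168.20

¥168.20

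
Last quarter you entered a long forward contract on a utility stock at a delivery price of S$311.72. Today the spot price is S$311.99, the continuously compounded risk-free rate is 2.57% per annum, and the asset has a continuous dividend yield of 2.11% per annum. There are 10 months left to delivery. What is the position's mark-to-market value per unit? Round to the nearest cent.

S$1.44

Current fair forward for the remaining 10 months: F = S·e^((r − q)·T), (r − q) = 0.0257 − 0.0211 = 0.0046
F = 311.99 · e^(0.0046 × 10/12) = 311.99 × 1.003841 = 313.1884
Value of long forward = (F − K)·e^(−rT) = (313.1884 − 311.72) · e^(−0.0257·10/12)
= 1.4684 × 0.978811 = 1.44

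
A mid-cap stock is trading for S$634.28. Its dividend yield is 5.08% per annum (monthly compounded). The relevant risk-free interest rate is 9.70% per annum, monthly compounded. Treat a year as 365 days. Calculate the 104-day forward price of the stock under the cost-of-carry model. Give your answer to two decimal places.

F = S · (1+r/12)^(12T) / (1+q/12)^(12T)
= 634.28 × 1.027910 / 1.014549 = 634.28 × 1.013169
F = S$642.63

S$642.63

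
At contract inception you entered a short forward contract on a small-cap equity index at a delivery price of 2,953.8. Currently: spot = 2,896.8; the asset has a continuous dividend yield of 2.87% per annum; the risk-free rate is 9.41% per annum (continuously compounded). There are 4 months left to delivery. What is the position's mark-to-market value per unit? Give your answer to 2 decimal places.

-6.63

Current fair forward for the remaining 4 months: F = S·e^((r − q)·T), (r − q) = 0.0941 − 0.0287 = 0.0654
F = 2896.8 · e^(0.0654 × 4/12) = 2896.8 × 1.02203936 = 2960.6436
Value of long forward = (F − K)·e^(−rT) = (2960.6436 − 2953.8) · e^(−0.0941·4/12)
= 6.8436 × 0.96912016 = 6.63
Short position value = −(long value) = -6.63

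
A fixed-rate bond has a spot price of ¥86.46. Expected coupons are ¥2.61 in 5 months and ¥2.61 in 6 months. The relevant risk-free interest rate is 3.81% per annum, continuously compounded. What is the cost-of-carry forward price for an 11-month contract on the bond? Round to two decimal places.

¥84.22

PV(coupons) I = 2.61·e^(−0.0381·5/12) + 2.61·e^(−0.0381·6/12)
I = 2.5689 + 2.5608 = 5.1297
F = (S − I)·e^(rT) = (86.46 − 5.1297) · e^(0.0381·11/12)
= 81.3303 · e^0.034925 = 81.3303 × 1.035542 = ¥84.22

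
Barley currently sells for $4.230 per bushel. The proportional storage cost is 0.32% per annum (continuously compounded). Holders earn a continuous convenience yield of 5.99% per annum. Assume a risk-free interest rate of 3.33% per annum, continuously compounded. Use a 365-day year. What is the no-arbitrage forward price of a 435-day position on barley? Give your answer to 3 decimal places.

Net carry = r + u − y = 0.0333 + 0.0032 − 0.0599 = -0.0234
F = S·e^((r+u−y)T) = 4.230 · e^(-0.0234 × 435/365) = 4.230 · e^-0.027888
= 4.230 × 0.972497 = $4.114 per bushel

$4.114 per bushel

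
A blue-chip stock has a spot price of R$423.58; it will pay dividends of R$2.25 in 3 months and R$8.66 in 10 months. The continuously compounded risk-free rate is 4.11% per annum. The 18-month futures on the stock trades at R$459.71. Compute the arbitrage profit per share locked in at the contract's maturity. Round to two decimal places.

R$20.46 per share

PV(dividends) I = 2.25·e^(−0.0411·3/12) + 8.66·e^(−0.0411·10/12) = 10.5954
Fair futures F* = (S − I)·e^(rT) = (423.58 − 10.5954)·e^0.061650 = 412.9846 × 1.063590 = 439.2463
Market R$459.71 > fair 439.2463: forward overpriced → cash-and-carry (borrow at r, buy the stock and collect the dividends, short the forward).
Profit at T = |F_mkt − F*| = |459.71 − 439.2463| = R$20.46 per share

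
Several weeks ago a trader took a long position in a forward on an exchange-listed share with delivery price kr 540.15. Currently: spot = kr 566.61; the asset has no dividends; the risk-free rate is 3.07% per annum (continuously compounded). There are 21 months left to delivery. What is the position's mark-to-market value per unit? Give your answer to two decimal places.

kr 54.71

Current fair forward for the remaining 21 months: F = S·e^(r·T), r = 0.0307
F = 566.61 · e^(0.0307 × 21/12) = 566.61 × 1.055194 = 597.8835
Value of long forward = (F − K)·e^(−rT) = (597.8835 − 540.15) · e^(−0.0307·21/12)
= 57.7335 × 0.947693 = 54.71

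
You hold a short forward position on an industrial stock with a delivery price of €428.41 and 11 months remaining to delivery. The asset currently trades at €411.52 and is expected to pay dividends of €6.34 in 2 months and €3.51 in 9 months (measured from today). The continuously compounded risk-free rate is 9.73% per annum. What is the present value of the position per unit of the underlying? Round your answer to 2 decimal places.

PV(remaining dividends) I = 6.34·e^(−0.0973·2/12) + 3.51·e^(−0.0973·9/12) = 9.5010
Current forward F = (S − I)·e^(rT) = (411.52 − 9.5010)·e^(0.0973·11/12) = 402.0190 × 1.093290 = 439.5234
Value (long) = (F − K)·e^(−rT) = (439.5234 − 428.41) × 0.914670 = 10.1651
Short position value = −(long value) = -€10.17

-€10.17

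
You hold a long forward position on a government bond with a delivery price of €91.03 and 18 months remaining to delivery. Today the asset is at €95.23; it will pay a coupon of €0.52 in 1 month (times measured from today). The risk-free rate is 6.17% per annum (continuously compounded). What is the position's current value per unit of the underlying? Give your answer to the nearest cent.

PV(remaining coupons) I = 0.52·e^(−0.0617·1/12) = 0.5173
Current forward F = (S − I)·e^(rT) = (95.23 − 0.5173)·e^(0.0617·18/12) = 94.7127 × 1.096968 = 103.8968
Value (long) = (F − K)·e^(−rT) = (103.8968 − 91.03) × 0.911604 = 11.7294
Value = €11.73

€11.73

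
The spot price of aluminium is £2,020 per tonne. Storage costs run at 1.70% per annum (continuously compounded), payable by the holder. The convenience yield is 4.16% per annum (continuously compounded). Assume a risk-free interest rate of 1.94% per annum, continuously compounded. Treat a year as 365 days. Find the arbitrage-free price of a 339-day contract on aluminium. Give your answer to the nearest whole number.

Net carry = r + u − y = 0.0194 + 0.0170 − 0.0416 = -0.0052
F = S·e^((r+u−y)T) = 2020 · e^(-0.0052 × 339/365) = 2020 · e^-0.004830
= 2020 × 0.995182 = £2,010 per tonne

£2,010 per tonne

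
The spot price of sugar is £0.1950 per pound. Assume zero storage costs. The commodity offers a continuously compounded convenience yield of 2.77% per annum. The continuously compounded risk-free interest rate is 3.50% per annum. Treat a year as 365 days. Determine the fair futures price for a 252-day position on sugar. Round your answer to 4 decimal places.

£0.1960 per pound

Net carry = r + u − y = 0.0350 + 0.0000 − 0.0277 = 0.0073
F = S·e^((r+u−y)T) = 0.1950 · e^(0.0073 × 252/365) = 0.1950 · e^0.005040
= 0.1950 × 1.005053 = £0.1960 per pound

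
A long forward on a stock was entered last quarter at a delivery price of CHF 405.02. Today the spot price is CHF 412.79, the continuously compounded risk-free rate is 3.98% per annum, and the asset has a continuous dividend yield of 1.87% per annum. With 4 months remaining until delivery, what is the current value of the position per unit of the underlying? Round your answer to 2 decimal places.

Current fair forward for the remaining 4 months: F = S·e^((r − q)·T), (r − q) = 0.0398 − 0.0187 = 0.0211
F = 412.79 · e^(0.0211 × 4/12) = 412.79 × 1.007058 = 415.7035
Value of long forward = (F − K)·e^(−rT) = (415.7035 − 405.02) · e^(−0.0398·4/12)
= 10.6835 × 0.986821 = 10.54

CHF 10.54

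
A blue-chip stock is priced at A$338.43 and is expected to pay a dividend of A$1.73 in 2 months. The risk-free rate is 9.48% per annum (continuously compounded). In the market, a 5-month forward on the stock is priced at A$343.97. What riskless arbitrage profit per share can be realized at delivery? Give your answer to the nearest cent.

A$6.32 per share

PV(dividends) I = 1.73·e^(−0.0948·2/12) = 1.7029
Fair forward F* = (S − I)·e^(rT) = (338.43 − 1.7029)·e^0.039500 = 336.7271 × 1.040290 = 350.2938
Market A$343.97 < fair 350.2938: forward underpriced → reverse cash-and-carry (short the stock, invest proceeds at r, pay the dividends, go long the forward).
Profit at T = |F_mkt − F*| = |343.97 − 350.2938| = A$6.32 per share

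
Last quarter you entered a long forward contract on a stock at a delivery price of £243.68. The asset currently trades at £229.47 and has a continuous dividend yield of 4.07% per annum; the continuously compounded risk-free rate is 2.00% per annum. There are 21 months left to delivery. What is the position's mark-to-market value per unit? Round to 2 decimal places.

Current fair forward for the remaining 21 months: F = S·e^((r − q)·T), (r − q) = 0.0200 − 0.0407 = -0.0207
F = 229.47 · e^(-0.0207 × 21/12) = 229.47 × 0.964423 = 221.3061
Value of long forward = (F − K)·e^(−rT) = (221.3061 − 243.68) · e^(−0.0200·21/12)
= -22.3739 × 0.965605 = -21.60

-£21.60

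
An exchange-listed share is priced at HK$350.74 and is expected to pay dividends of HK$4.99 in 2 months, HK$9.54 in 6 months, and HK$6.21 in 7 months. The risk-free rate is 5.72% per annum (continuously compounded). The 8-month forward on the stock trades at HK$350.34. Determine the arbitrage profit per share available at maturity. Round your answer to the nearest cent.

HK$6.97 per share

PV(dividends) I = 4.99·e^(−0.0572·2/12) + 9.54·e^(−0.0572·6/12) + 6.21·e^(−0.0572·7/12) = 20.2199
Fair forward F* = (S − I)·e^(rT) = (350.74 − 20.2199)·e^0.038133 = 330.5201 × 1.038869 = 343.3671
Market HK$350.34 > fair 343.3671: forward overpriced → cash-and-carry (borrow at r, buy the stock and collect the dividends, short the forward).
Profit at T = |F_mkt − F*| = |350.34 − 343.3671| = HK$6.97 per share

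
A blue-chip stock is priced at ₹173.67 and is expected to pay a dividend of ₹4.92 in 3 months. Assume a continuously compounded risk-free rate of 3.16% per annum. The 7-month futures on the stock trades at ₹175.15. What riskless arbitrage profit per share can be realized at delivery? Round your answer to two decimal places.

₹3.22 per share

PV(dividends) I = 4.92·e^(−0.0316·3/12) = 4.8813
Fair futures F* = (S − I)·e^(rT) = (173.67 − 4.8813)·e^0.018433 = 168.7887 × 1.018604 = 171.9288
Market ₹175.15 > fair 171.9288: forward overpriced → cash-and-carry (borrow at r, buy the stock and collect the dividends, short the forward).
Profit at T = |F_mkt − F*| = |175.15 − 171.9288| = ₹3.22 per share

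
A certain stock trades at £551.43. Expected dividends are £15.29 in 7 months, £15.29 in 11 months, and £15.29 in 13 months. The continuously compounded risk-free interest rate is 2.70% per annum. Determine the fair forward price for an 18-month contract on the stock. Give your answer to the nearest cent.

PV(dividends) I = 15.29·e^(−0.0270·7/12) + 15.29·e^(−0.0270·11/12) + 15.29·e^(−0.0270·13/12)
I = 15.0511 + 14.9162 + 14.8492 = 44.8165
F = (S − I)·e^(rT) = (551.43 − 44.8165) · e^(0.0270·18/12)
= 506.6135 · e^0.040500 = 506.6135 × 1.041331 = £527.55

£527.55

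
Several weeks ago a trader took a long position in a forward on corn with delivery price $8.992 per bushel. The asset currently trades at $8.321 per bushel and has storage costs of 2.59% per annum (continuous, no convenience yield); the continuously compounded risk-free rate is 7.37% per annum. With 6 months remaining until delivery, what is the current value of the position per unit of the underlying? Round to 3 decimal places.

Current fair forward for the remaining 6 months: F = S·e^((r + u)·T), (r + u) = 0.0737 + 0.0259 = 0.0996
F = 8.321 · e^(0.0996 × 6/12) = 8.321 × 1.051061 = 8.7459
Value of long forward = (F − K)·e^(−rT) = (8.7459 − 8.992) · e^(−0.0737·6/12)
= -0.2461 × 0.963821 = -0.237

-$0.237 per bushel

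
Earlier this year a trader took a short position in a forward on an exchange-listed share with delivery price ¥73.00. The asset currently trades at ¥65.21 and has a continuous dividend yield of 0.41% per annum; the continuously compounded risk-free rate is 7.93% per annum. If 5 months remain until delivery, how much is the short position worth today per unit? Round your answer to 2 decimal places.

Current fair forward for the remaining 5 months: F = S·e^((r − q)·T), (r − q) = 0.0793 − 0.0041 = 0.0752
F = 65.21 · e^(0.0752 × 5/12) = 65.21 × 1.031829 = 67.2856
Value of long forward = (F − K)·e^(−rT) = (67.2856 − 73.00) · e^(−0.0793·5/12)
= -5.7144 × 0.967498 = -5.53
Short position value = −(long value) = ¥5.53

¥5.53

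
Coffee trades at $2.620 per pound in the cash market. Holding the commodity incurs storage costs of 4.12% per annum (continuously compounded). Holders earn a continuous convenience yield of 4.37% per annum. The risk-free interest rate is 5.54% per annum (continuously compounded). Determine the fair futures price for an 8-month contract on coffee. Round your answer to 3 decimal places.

$2.714 per pound

Net carry = r + u − y = 0.0554 + 0.0412 − 0.0437 = 0.0529
F = S·e^((r+u−y)T) = 2.620 · e^(0.0529 × 8/12) = 2.620 · e^0.035267
= 2.620 × 1.035896 = $2.714 per pound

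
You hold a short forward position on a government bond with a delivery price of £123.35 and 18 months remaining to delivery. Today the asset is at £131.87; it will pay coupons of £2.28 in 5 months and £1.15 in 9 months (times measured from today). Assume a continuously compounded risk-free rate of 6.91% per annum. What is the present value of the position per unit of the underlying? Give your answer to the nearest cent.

PV(remaining coupons) I = 2.28·e^(−0.0691·5/12) + 1.15·e^(−0.0691·9/12) = 3.3072
Current forward F = (S − I)·e^(rT) = (131.87 − 3.3072)·e^(0.0691·18/12) = 128.5628 × 1.109212 = 142.6034
Value (long) = (F − K)·e^(−rT) = (142.6034 − 123.35) × 0.901541 = 17.3577
Short position value = −(long value) = -£17.36

-£17.36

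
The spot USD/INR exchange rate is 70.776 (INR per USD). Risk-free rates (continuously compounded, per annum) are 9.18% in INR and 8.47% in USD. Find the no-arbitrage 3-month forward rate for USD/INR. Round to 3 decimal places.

F = S·e^((r_INR − r_USD)T) = 70.776 · e^((0.0918 − 0.0847) × 3/12)
= 70.776 · e^0.001775 = 70.776 × 1.001777
F = 70.902 INR per USD

70.902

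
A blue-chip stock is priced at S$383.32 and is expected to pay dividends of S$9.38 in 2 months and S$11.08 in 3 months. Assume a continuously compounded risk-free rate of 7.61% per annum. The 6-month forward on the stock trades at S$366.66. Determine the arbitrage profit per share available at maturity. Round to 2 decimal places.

PV(dividends) I = 9.38·e^(−0.0761·2/12) + 11.08·e^(−0.0761·3/12) = 20.1330
Fair forward F* = (S − I)·e^(rT) = (383.32 − 20.1330)·e^0.038050 = 363.1870 × 1.038783 = 377.2725
Market S$366.66 < fair 377.2725: forward underpriced → reverse cash-and-carry (short the stock, invest proceeds at r, pay the dividends, go long the forward).
Profit at T = |F_mkt − F*| = |366.66 − 377.2725| = S$10.61 per share

S$10.61 per share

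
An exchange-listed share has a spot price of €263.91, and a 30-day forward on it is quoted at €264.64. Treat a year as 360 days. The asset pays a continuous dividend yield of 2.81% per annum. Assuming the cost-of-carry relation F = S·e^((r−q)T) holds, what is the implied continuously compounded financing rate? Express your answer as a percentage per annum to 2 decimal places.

6.12%

From F = S·e^((r−q)T): (r − q) = ln(F/S)/T
ln(264.64/263.91) = ln(1.002766) = 0.002762
(r − q) = 0.002762 / (30/360) = 0.033144
r = ln(F/S)/T + q = 0.033144 + 0.0281 = 0.061244
r = 6.12%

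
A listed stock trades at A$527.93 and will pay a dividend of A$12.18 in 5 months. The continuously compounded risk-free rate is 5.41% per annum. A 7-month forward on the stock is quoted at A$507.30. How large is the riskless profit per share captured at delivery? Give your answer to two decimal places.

A$25.27 per share

PV(dividends) I = 12.18·e^(−0.0541·5/12) = 11.9085
Fair forward F* = (S − I)·e^(rT) = (527.93 − 11.9085)·e^0.031558 = 516.0215 × 1.032061 = 532.5657
Market A$507.30 < fair 532.5657: forward underpriced → reverse cash-and-carry (short the stock, invest proceeds at r, pay the dividends, go long the forward).
Profit at T = |F_mkt − F*| = |507.30 − 532.5657| = A$25.27 per share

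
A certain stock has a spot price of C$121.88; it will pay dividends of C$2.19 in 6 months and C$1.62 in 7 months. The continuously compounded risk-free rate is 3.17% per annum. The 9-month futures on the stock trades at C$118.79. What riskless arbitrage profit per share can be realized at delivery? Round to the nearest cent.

PV(dividends) I = 2.19·e^(−0.0317·6/12) + 1.62·e^(−0.0317·7/12) = 3.7459
Fair futures F* = (S − I)·e^(rT) = (121.88 − 3.7459)·e^0.023775 = 118.1341 × 1.024060 = 120.9764
Market C$118.79 < fair 120.9764: forward underpriced → reverse cash-and-carry (short the stock, invest proceeds at r, pay the dividends, go long the forward).
Profit at T = |F_mkt − F*| = |118.79 − 120.9764| = C$2.19 per share

C$2.19 per share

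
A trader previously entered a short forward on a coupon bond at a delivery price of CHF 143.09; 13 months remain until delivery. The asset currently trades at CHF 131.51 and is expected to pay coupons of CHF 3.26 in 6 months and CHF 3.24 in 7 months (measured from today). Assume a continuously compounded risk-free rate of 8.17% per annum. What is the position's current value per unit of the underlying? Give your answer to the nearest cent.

CHF 5.68

PV(remaining coupons) I = 3.26·e^(−0.0817·6/12) + 3.24·e^(−0.0817·7/12) = 6.2187
Current forward F = (S − I)·e^(rT) = (131.51 − 6.2187)·e^(0.0817·13/12) = 125.2913 × 1.092543 = 136.8861
Value (long) = (F − K)·e^(−rT) = (136.8861 − 143.09) × 0.915295 = -5.6784
Short position value = −(long value) = CHF 5.68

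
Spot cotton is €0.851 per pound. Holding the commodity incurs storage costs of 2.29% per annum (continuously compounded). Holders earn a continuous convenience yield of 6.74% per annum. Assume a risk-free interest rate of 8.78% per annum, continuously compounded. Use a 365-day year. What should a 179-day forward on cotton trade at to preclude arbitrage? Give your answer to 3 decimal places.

€0.869 per pound

Net carry = r + u − y = 0.0878 + 0.0229 − 0.0674 = 0.0433
F = S·e^((r+u−y)T) = 0.851 · e^(0.0433 × 179/365) = 0.851 · e^0.021235
= 0.851 × 1.021462 = €0.869 per pound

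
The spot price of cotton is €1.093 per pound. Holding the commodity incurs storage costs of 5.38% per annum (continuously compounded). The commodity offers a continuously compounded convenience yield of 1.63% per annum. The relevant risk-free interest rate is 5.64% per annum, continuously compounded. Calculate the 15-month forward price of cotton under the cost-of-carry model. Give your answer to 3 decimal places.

€1.229 per pound

Net carry = r + u − y = 0.0564 + 0.0538 − 0.0163 = 0.0939
F = S·e^((r+u−y)T) = 1.093 · e^(0.0939 × 15/12) = 1.093 · e^0.117375
= 1.093 × 1.124541 = €1.229 per pound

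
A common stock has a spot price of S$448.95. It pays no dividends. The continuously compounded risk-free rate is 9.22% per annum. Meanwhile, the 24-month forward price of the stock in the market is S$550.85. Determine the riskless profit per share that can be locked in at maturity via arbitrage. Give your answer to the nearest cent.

Fair forward: F* = S·e^(carry·T), with carry = r = 0.0922
F* = 448.95 · e^(0.0922 × 24/12) = 448.95 · e^0.184400 = 448.95 × 1.202497 = S$539.8610
Market S$550.85 > fair S$539.8610: forward overpriced → cash-and-carry (buy spot, short the forward).
At maturity, profit = |F_mkt − F*| = |550.85 − 539.8610| = S$10.99 per share

S$10.99 per share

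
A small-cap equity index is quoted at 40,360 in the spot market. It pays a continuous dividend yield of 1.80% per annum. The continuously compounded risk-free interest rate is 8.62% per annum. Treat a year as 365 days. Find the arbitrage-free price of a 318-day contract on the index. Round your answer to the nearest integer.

42,831

F = S·e^((r − q)T) = 40360 · e^((0.0862 − 0.0180) × 318/365)
= 40360 · e^0.059418 = 40360 × 1.061219
F = 42,831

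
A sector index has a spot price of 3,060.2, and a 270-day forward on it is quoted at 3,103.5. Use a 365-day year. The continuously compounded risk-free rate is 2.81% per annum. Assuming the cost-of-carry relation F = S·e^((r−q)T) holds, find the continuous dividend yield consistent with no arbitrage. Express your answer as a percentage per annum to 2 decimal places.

From F = S·e^((r−q)T): (r − q) = ln(F/S)/T
ln(3103.5/3060.2) = ln(1.014149) = 0.014050
(r − q) = 0.014050 / (270/365) = 0.018994
q = r − ln(F/S)/T = 0.0281 − 0.018994 = 0.009106
q = 0.91%

0.91%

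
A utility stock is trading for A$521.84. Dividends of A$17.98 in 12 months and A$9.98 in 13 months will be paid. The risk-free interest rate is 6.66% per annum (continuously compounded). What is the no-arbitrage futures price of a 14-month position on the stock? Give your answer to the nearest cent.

A$535.79

PV(dividends) I = 17.98·e^(−0.0666·12/12) + 9.98·e^(−0.0666·13/12)
I = 16.8215 + 9.2853 = 26.1068
F = (S − I)·e^(rT) = (521.84 − 26.1068) · e^(0.0666·14/12)
= 495.7332 · e^0.077700 = 495.7332 × 1.080798 = A$535.79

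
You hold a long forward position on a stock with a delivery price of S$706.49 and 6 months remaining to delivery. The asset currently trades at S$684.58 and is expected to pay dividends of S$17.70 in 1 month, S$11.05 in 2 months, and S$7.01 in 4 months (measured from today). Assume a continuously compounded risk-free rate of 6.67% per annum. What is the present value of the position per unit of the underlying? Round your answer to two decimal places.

-S$34.12

PV(remaining dividends) I = 17.70·e^(−0.0667·1/12) + 11.05·e^(−0.0667·2/12) + 7.01·e^(−0.0667·4/12) = 35.3856
Current forward F = (S − I)·e^(rT) = (684.58 − 35.3856)·e^(0.0667·6/12) = 649.1944 × 1.033912 = 671.2099
Value (long) = (F − K)·e^(−rT) = (671.2099 − 706.49) × 0.967200 = -34.1229
Value = -S$34.12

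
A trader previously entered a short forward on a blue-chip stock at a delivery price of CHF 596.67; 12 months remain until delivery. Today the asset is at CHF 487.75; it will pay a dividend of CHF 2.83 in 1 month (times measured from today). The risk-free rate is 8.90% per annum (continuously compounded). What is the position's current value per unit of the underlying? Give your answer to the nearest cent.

PV(remaining dividends) I = 2.83·e^(−0.0890·1/12) = 2.8091
Current forward F = (S − I)·e^(rT) = (487.75 − 2.8091)·e^(0.0890·12/12) = 484.9409 × 1.093081 = 530.0797
Value (long) = (F − K)·e^(−rT) = (530.0797 − 596.67) × 0.914846 = -60.9199
Short position value = −(long value) = CHF 60.92

CHF 60.92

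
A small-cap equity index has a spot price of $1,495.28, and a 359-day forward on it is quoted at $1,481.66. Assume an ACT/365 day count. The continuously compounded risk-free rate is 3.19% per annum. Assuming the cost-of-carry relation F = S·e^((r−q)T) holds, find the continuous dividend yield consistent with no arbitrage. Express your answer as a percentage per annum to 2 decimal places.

4.12%

From F = S·e^((r−q)T): (r − q) = ln(F/S)/T
ln(1481.66/1495.28) = ln(0.990891) = -0.009151
(r − q) = -0.009151 / (359/365) = -0.009304
q = r − ln(F/S)/T = 0.0319 + 0.009304 = 0.041204
q = 4.12%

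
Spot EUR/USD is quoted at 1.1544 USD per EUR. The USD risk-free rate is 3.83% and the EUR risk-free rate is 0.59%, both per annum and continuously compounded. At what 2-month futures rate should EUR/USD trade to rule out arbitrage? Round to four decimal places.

F = S·e^((r_USD − r_EUR)T) = 1.1544 · e^((0.0383 − 0.0059) × 2/12)
= 1.1544 · e^0.005400 = 1.1544 × 1.005415
F = 1.1607 USD per EUR

1.1607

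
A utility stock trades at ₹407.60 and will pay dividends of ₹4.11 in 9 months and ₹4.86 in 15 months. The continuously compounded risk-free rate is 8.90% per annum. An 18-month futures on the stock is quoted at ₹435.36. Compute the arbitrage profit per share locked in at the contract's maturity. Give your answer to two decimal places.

₹21.09 per share

PV(dividends) I = 4.11·e^(−0.0890·9/12) + 4.86·e^(−0.0890·15/12) = 8.1929
Fair futures F* = (S − I)·e^(rT) = (407.60 − 8.1929)·e^0.133500 = 399.4071 × 1.142821 = 456.4508
Market ₹435.36 < fair 456.4508: forward underpriced → reverse cash-and-carry (short the stock, invest proceeds at r, pay the dividends, go long the forward).
Profit at T = |F_mkt − F*| = |435.36 − 456.4508| = ₹21.09 per share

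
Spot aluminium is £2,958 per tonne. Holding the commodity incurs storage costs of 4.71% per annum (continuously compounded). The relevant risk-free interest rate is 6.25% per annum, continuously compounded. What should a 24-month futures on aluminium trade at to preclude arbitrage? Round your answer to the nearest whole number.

£3,683 per tonne

Net carry = r + u − y = 0.0625 + 0.0471 − 0.0000 = 0.1096
F = S·e^((r+u−y)T) = 2958 · e^(0.1096 × 24/12) = 2958 · e^0.219200
= 2958 × 1.245080 = £3,683 per tonne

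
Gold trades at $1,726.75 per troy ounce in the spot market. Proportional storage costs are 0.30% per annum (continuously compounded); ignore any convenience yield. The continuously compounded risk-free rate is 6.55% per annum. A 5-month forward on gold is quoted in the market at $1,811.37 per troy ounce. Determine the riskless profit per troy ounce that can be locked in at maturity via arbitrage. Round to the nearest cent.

$34.63 per troy ounce

Fair forward: F* = S·e^(carry·T), with carry = (r + u) = 0.0655 + 0.0030 = 0.0685
F* = 1726.75 · e^(0.0685 × 5/12) = 1726.75 · e^0.02854167 = 1726.75 × 1.02895289 = $1776.7444
Market $1811.37 > fair $1776.7444: forward overpriced → cash-and-carry (buy spot, short the forward).
At maturity, profit = |F_mkt − F*| = |1811.37 − 1776.7444| = $34.63 per troy ounce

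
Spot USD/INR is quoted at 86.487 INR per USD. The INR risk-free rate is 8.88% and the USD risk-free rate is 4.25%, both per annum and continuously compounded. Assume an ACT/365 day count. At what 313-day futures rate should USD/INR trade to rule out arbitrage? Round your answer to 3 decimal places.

F = S·e^((r_INR − r_USD)T) = 86.487 · e^((0.0888 − 0.0425) × 313/365)
= 86.487 · e^0.039704 = 86.487 × 1.040503
F = 89.990 INR per USD

89.990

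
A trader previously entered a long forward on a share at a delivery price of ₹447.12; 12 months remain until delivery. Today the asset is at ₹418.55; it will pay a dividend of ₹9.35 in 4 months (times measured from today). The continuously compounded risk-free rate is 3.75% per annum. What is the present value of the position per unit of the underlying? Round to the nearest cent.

PV(remaining dividends) I = 9.35·e^(−0.0375·4/12) = 9.2339
Current forward F = (S − I)·e^(rT) = (418.55 − 9.2339)·e^(0.0375·12/12) = 409.3161 × 1.038212 = 424.9569
Value (long) = (F − K)·e^(−rT) = (424.9569 − 447.12) × 0.963194 = -21.3474
Value = -₹21.35

-₹21.35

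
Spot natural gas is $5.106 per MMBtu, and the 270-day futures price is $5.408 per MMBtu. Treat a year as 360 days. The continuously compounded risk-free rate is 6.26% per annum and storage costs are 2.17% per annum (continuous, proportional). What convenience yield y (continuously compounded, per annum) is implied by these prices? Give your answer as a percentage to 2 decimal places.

F = S·e^((r+u−y)T) ⇒ (r+u−y) = ln(F/S)/T
ln(5.408/5.106) = 0.057463; /T ⇒ 0.076617
y = r + u − ln(F/S)/T = 0.0626 + 0.0217 − 0.076617 = 0.007683
y = 0.77%

0.77%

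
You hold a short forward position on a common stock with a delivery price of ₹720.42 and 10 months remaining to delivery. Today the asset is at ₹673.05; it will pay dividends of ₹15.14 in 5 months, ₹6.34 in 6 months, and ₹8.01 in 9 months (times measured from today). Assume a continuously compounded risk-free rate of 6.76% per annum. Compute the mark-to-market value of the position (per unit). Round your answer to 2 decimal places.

PV(remaining dividends) I = 15.14·e^(−0.0676·5/12) + 6.34·e^(−0.0676·6/12) + 8.01·e^(−0.0676·9/12) = 28.4628
Current forward F = (S − I)·e^(rT) = (673.05 − 28.4628)·e^(0.0676·10/12) = 644.5872 × 1.057950 = 681.9410
Value (long) = (F − K)·e^(−rT) = (681.9410 − 720.42) × 0.945224 = -36.3713
Short position value = −(long value) = ₹36.37

₹36.37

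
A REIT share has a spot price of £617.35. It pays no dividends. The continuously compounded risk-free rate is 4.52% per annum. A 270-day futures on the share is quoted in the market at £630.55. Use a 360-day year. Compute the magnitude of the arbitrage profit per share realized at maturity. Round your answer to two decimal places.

£8.09 per share

Fair futures: F* = S·e^(carry·T), with carry = r = 0.0452
F* = 617.35 · e^(0.0452 × 270/360) = 617.35 · e^0.033900 = 617.35 × 1.034481 = £638.6368
Market £630.55 < fair £638.6368: forward underpriced → reverse cash-and-carry (short spot, go long the forward).
At maturity, profit = |F_mkt − F*| = |630.55 − 638.6368| = £8.09 per share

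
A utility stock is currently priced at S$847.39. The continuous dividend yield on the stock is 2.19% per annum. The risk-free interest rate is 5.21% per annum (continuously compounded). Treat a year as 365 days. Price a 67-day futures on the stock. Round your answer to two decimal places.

S$852.10

F = S·e^((r − q)T) = 847.39 · e^((0.0521 − 0.0219) × 67/365)
= 847.39 · e^0.005544 = 847.39 × 1.005559
F = S$852.10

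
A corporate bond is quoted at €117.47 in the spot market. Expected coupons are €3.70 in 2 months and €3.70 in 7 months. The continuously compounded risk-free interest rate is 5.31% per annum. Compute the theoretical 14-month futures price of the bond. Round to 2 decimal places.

PV(coupons) I = 3.70·e^(−0.0531·2/12) + 3.70·e^(−0.0531·7/12)
I = 3.6674 + 3.5871 = 7.2545
F = (S − I)·e^(rT) = (117.47 − 7.2545) · e^(0.0531·14/12)
= 110.2155 · e^0.061950 = 110.2155 × 1.063909 = €117.26

€117.26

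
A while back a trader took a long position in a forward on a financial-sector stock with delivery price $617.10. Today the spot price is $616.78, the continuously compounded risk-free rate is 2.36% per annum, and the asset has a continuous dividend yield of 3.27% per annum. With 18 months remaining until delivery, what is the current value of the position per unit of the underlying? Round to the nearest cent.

Current fair forward for the remaining 18 months: F = S·e^((r − q)·T), (r − q) = 0.0236 − 0.0327 = -0.0091
F = 616.78 · e^(-0.0091 × 18/12) = 616.78 × 0.986443 = 608.4183
Value of long forward = (F − K)·e^(−rT) = (608.4183 − 617.10) · e^(−0.0236·18/12)
= -8.6817 × 0.965219 = -8.38

-$8.38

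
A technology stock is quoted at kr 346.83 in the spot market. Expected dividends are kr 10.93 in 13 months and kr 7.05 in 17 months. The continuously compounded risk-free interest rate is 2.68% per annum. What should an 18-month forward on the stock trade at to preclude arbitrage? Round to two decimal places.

PV(dividends) I = 10.93·e^(−0.0268·13/12) + 7.05·e^(−0.0268·17/12)
I = 10.6172 + 6.7874 = 17.4046
F = (S − I)·e^(rT) = (346.83 − 17.4046) · e^(0.0268·18/12)
= 329.4254 · e^0.040200 = 329.4254 × 1.041019 = kr 342.94

kr 342.94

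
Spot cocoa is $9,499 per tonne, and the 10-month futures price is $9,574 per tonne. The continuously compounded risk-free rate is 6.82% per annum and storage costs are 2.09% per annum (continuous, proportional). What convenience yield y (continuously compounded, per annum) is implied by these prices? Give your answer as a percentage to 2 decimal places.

F = S·e^((r+u−y)T) ⇒ (r+u−y) = ln(F/S)/T
ln(9574/9499) = 0.007865; /T ⇒ 0.009438
y = r + u − ln(F/S)/T = 0.0682 + 0.0209 − 0.009438 = 0.079662
y = 7.97%

7.97%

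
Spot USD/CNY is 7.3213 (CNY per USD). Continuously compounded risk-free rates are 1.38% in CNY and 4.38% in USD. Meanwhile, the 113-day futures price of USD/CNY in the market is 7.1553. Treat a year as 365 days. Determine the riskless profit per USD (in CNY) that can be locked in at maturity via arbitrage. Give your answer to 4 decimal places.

0.0983 per USD (in CNY)

Fair futures: F* = S·e^(carry·T), with carry = (r_CNY − r_USD) = 0.0138 − 0.0438 = -0.0300
F* = 7.3213 · e^(-0.0300 × 113/365) = 7.3213 · e^-0.009288 = 7.3213 × 0.990755 = 7.2536
Market 7.1553 < fair 7.2536: forward underpriced → reverse cash-and-carry (short spot, go long the forward).
At maturity, profit = |F_mkt − F*| = |7.1553 − 7.2536| = 0.0983 per USD (in CNY)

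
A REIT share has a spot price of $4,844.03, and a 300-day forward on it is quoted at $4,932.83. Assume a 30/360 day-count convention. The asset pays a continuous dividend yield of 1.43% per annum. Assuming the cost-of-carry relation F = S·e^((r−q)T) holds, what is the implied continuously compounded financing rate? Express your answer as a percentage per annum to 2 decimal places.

From F = S·e^((r−q)T): (r − q) = ln(F/S)/T
ln(4932.83/4844.03) = ln(1.018332) = 0.018166
(r − q) = 0.018166 / (300/360) = 0.021799
r = ln(F/S)/T + q = 0.021799 + 0.0143 = 0.036099
r = 3.61%

3.61%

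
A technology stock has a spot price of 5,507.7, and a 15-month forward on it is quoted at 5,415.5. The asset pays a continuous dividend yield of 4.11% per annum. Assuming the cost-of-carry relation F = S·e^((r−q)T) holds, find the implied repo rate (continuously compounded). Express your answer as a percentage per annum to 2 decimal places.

From F = S·e^((r−q)T): (r − q) = ln(F/S)/T
ln(5415.5/5507.7) = ln(0.983260) = -0.016882
(r − q) = -0.016882 / (15/12) = -0.013506
r = ln(F/S)/T + q = -0.013506 + 0.0411 = 0.027594
r = 2.76%

2.76%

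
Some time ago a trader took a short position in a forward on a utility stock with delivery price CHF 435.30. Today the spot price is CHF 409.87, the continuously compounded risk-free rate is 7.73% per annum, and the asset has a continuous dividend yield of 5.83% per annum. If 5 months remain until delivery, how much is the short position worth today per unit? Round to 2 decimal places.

CHF 21.47

Current fair forward for the remaining 5 months: F = S·e^((r − q)·T), (r − q) = 0.0773 − 0.0583 = 0.0190
F = 409.87 · e^(0.0190 × 5/12) = 409.87 × 1.007948 = 413.1276
Value of long forward = (F − K)·e^(−rT) = (413.1276 − 435.30) · e^(−0.0773·5/12)
= -22.1724 × 0.968305 = -21.47
Short position value = −(long value) = CHF 21.47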